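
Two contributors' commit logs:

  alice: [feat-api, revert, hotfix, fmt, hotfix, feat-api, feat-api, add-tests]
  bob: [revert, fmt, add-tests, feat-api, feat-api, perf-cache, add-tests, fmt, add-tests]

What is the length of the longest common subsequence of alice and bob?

Match revert (alice #2, bob #1), fmt (alice #4, bob #2), feat-api (alice #6, bob #4), feat-api (alice #7, bob #5), add-tests (alice #8, bob #9) — 5 commits in the same relative order in both. Since dp[8][9] = 5, nothing longer is possible.

5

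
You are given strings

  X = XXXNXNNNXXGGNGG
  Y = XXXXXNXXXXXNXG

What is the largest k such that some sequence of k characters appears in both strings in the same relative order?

9

Taking X at X[1]=Y[3]; then X at X[2]=Y[4]; then X at X[3]=Y[5]; then N at X[4]=Y[6]; then X at X[5]=Y[9]; then X at X[9]=Y[10]; then X at X[10]=Y[11]; then N at X[13]=Y[12]; then G at X[15]=Y[14] gives a common subsequence of length 9. Since dp[15][14] = 9, nothing longer is possible.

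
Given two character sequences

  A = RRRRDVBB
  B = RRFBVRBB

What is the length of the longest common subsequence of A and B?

5

Let dp[i][j] be the LCS length of the first i characters of A and the first j characters of B. dp[i][j] = dp[i-1][j-1]+1 when the i-th and j-th characters match, else max(dp[i-1][j], dp[i][j-1]).
    ·  R  R  F  B  V  R  B  B
 ·  0  0  0  0  0  0  0  0  0
 R  0  1  1  1  1  1  1  1  1
 R  0  1  2  2  2  2  2  2  2
 R  0  1  2  2  2  2  3  3  3
 R  0  1  2  2  2  2  3  3  3
 D  0  1  2  2  2  2  3  3  3
 V  0  1  2  2  2  3  3  3  3
 B  0  1  2  2  3  3  3  4  4
 B  0  1  2  2  3  3  3  4  5
dp[8][8] = 5. One LCS (by backtracking along matches): RRRBB.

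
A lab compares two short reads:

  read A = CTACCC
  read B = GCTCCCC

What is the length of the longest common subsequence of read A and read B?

5

Let dp[i][j] be the LCS length of the first i bases of read A and the first j bases of read B. dp[i][j] = dp[i-1][j-1]+1 when the i-th and j-th bases match, else max(dp[i-1][j], dp[i][j-1]).
    ·  G  C  T  C  C  C  C
 ·  0  0  0  0  0  0  0  0
 C  0  0  1  1  1  1  1  1
 T  0  0  1  2  2  2  2  2
 A  0  0  1  2  2  2  2  2
 C  0  0  1  2  3  3  3  3
 C  0  0  1  2  3  4  4  4
 C  0  0  1  2  3  4  5  5
dp[6][7] = 5. One LCS (by backtracking along matches): CTCCC.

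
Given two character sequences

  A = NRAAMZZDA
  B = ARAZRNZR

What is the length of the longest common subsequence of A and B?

One common subsequence of length 4: R at A[2]=B[2] → A at A[4]=B[3] → Z at A[6]=B[4] → Z at A[7]=B[7]. The LCS DP gives dp[9][8] = 4, so this is optimal.

4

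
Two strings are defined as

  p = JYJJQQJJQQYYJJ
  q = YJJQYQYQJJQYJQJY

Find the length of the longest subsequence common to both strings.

11

Pick Y (p #2, q #1), J (p #3, q #2), J (p #4, q #3), Q (p #5, q #6), Q (p #6, q #8), J (p #7, q #9), J (p #8, q #10), Q (p #10, q #11), Y (p #12, q #12), J (p #13, q #13), J (p #14, q #15); all 11 characters appear in both, in order. Since dp[14][16] = 11, nothing longer is possible.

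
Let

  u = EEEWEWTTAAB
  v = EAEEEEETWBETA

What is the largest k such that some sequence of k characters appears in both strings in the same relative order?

Let dp[i][j] be the LCS length of the first i characters of u and the first j characters of v. dp[i][j] = dp[i-1][j-1]+1 when the i-th and j-th characters match, else max(dp[i-1][j], dp[i][j-1]).
    ·  E  A  E  E  E  E  E  T  W  B  E  T  A
 ·  0  0  0  0  0  0  0  0  0  0  0  0  0  0
 E  0  1  1  1  1  1  1  1  1  1  1  1  1  1
 E  0  1  1  2  2  2  2  2  2  2  2  2  2  2
 E  0  1  1  2  3  3  3  3  3  3  3  3  3  3
 W  0  1  1  2  3  3  3  3  3  4  4  4  4  4
 E  0  1  1  2  3  4  4  4  4  4  4  5  5  5
 W  0  1  1  2  3  4  4  4  4  5  5  5  5  5
 T  0  1  1  2  3  4  4  4  5  5  5  5  6  6
 T  0  1  1  2  3  4  4  4  5  5  5  5  6  6
 A  0  1  2  2  3  4  4  4  5  5  5  5  6  7
 A  0  1  2  2  3  4  4  4  5  5  5  5  6  7
 B  0  1  2  2  3  4  4  4  5  5  6  6  6  7
dp[11][13] = 7. One LCS (by backtracking along matches): EEEWETA.

7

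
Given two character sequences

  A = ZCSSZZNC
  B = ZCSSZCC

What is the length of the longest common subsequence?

Let dp[i][j] be the LCS length of the first i characters of A and the first j characters of B. dp[i][j] = dp[i-1][j-1]+1 when the i-th and j-th characters match, else max(dp[i-1][j], dp[i][j-1]).
    ·  Z  C  S  S  Z  C  C
 ·  0  0  0  0  0  0  0  0
 Z  0  1  1  1  1  1  1  1
 C  0  1  2  2  2  2  2  2
 S  0  1  2  3  3  3  3  3
 S  0  1  2  3  4  4  4  4
 Z  0  1  2  3  4  5  5  5
 Z  0  1  2  3  4  5  5  5
 N  0  1  2  3  4  5  5  5
 C  0  1  2  3  4  5  6  6
dp[8][7] = 6. One LCS (by backtracking along matches): ZCSSZC.

6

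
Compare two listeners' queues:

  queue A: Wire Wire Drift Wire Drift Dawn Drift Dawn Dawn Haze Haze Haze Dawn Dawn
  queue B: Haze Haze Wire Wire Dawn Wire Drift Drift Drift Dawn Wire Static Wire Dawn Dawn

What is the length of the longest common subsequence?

Match Wire [1,4]; then Wire [2,6]; then Drift [3,7]; then Drift [5,8]; then Drift [7,9]; then Dawn [8,10]; then Dawn [13,14]; then Dawn [14,15] — 8 songs in the same relative order in both. The LCS DP gives dp[14][15] = 8, so this is optimal.

8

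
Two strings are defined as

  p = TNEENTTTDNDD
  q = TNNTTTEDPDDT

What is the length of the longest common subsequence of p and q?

9

Pick T [1,1], N [2,2], N [5,3], T [6,4], T [7,5], T [8,6], D [9,8], D [11,10], D [12,11]; all 9 characters appear in both, in order, and the DP table's final entry dp[12][12] is also 9, so no common subsequence is longer.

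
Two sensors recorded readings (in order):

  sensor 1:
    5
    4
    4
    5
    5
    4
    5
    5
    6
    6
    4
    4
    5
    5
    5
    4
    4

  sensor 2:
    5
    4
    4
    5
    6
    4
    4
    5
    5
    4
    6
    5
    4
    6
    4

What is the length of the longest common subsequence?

12

Pick 5 (sensor 1 #1, sensor 2 #1) → 4 (sensor 1 #3, sensor 2 #2) → 4 (sensor 1 #6, sensor 2 #3) → 5 (sensor 1 #8, sensor 2 #4) → 6 (sensor 1 #10, sensor 2 #5) → 4 (sensor 1 #11, sensor 2 #6) → 4 (sensor 1 #12, sensor 2 #7) → 5 (sensor 1 #13, sensor 2 #8) → 5 (sensor 1 #14, sensor 2 #9) → 5 (sensor 1 #15, sensor 2 #12) → 4 (sensor 1 #16, sensor 2 #13) → 4 (sensor 1 #17, sensor 2 #15); all 12 values appear in both, in order. Since dp[17][15] = 12, nothing longer is possible.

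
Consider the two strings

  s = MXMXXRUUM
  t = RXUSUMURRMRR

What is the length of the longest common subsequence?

4

Let dp[i][j] be the LCS length of the first i characters of s and the first j characters of t. dp[i][j] = dp[i-1][j-1]+1 when the i-th and j-th characters match, else max(dp[i-1][j], dp[i][j-1]).
    ·  R  X  U  S  U  M  U  R  R  M  R  R
 ·  0  0  0  0  0  0  0  0  0  0  0  0  0
 M  0  0  0  0  0  0  1  1  1  1  1  1  1
 X  0  0  1  1  1  1  1  1  1  1  1  1  1
 M  0  0  1  1  1  1  2  2  2  2  2  2  2
 X  0  0  1  1  1  1  2  2  2  2  2  2  2
 X  0  0  1  1  1  1  2  2  2  2  2  2  2
 R  0  1  1  1  1  1  2  2  3  3  3  3  3
 U  0  1  1  2  2  2  2  3  3  3  3  3  3
 U  0  1  1  2  2  3  3  3  3  3  3  3  3
 M  0  1  1  2  2  3  4  4  4  4  4  4  4
dp[9][12] = 4. One LCS (by backtracking along matches): XMRM.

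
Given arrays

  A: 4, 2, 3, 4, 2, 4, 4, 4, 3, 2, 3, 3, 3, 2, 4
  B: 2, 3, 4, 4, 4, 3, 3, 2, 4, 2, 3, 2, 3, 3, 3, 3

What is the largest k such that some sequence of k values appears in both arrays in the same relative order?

11

Pick 2 at A[2]=B[1], then 3 at A[3]=B[2], then 4 at A[4]=B[3], then 4 at A[6]=B[4], then 4 at A[7]=B[5], then 4 at A[8]=B[9], then 3 at A[9]=B[11], then 2 at A[10]=B[12], then 3 at A[11]=B[14], then 3 at A[12]=B[15], then 3 at A[13]=B[16]; all 11 values appear in both, in order, and the DP table's final entry dp[15][16] is also 11, so no common subsequence is longer.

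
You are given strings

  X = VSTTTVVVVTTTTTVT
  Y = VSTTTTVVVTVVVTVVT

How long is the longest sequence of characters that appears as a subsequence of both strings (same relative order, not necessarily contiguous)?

12

One common subsequence of length 12: V at X[1]=Y[1]; then S at X[2]=Y[2]; then T at X[3]=Y[4]; then T at X[4]=Y[5]; then T at X[5]=Y[6]; then V at X[6]=Y[9]; then V at X[7]=Y[11]; then V at X[8]=Y[12]; then V at X[9]=Y[13]; then T at X[10]=Y[14]; then V at X[15]=Y[16]; then T at X[16]=Y[17], and the DP table's final entry dp[16][17] is also 12, so no common subsequence is longer.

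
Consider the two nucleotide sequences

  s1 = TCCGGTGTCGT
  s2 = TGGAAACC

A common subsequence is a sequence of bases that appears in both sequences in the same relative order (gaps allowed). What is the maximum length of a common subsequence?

4

Let dp[i][j] be the LCS length of the first i bases of s1 and the first j bases of s2. dp[i][j] = dp[i-1][j-1]+1 when the i-th and j-th bases match, else max(dp[i-1][j], dp[i][j-1]).
    ·  T  G  G  A  A  A  C  C
 ·  0  0  0  0  0  0  0  0  0
 T  0  1  1  1  1  1  1  1  1
 C  0  1  1  1  1  1  1  2  2
 C  0  1  1  1  1  1  1  2  3
 G  0  1  2  2  2  2  2  2  3
 G  0  1  2  3  3  3  3  3  3
 T  0  1  2  3  3  3  3  3  3
 G  0  1  2  3  3  3  3  3  3
 T  0  1  2  3  3  3  3  3  3
 C  0  1  2  3  3  3  3  4  4
 G  0  1  2  3  3  3  3  4  4
 T  0  1  2  3  3  3  3  4  4
dp[11][8] = 4. One LCS (by backtracking along matches): TGGC.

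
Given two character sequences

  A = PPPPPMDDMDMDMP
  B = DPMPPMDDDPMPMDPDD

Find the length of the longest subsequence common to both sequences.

10

Pick P at A[1]=B[2] → P at A[4]=B[4] → P at A[5]=B[5] → M at A[6]=B[6] → D at A[7]=B[8] → D at A[8]=B[9] → M at A[9]=B[11] → M at A[11]=B[13] → D at A[12]=B[14] → P at A[14]=B[15]; all 10 characters appear in both, in order, and the DP table's final entry dp[14][17] is also 10, so no common subsequence is longer.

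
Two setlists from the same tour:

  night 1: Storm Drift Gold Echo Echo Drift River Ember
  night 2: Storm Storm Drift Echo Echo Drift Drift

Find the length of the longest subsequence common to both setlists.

Pick Storm (night 1 #1, night 2 #2); then Drift (night 1 #2, night 2 #3); then Echo (night 1 #4, night 2 #4); then Echo (night 1 #5, night 2 #5); then Drift (night 1 #6, night 2 #7); all 5 songs appear in both, in order. The LCS DP gives dp[8][7] = 5, so this is optimal.

5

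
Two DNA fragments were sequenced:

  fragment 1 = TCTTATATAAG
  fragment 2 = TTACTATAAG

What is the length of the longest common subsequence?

9

Match T (fragment 1 #3, fragment 2 #1), T (fragment 1 #4, fragment 2 #2), A (fragment 1 #5, fragment 2 #3), T (fragment 1 #6, fragment 2 #5), A (fragment 1 #7, fragment 2 #6), T (fragment 1 #8, fragment 2 #7), A (fragment 1 #9, fragment 2 #8), A (fragment 1 #10, fragment 2 #9), G (fragment 1 #11, fragment 2 #10) — 9 bases in the same relative order in both. Since dp[11][10] = 9, nothing longer is possible.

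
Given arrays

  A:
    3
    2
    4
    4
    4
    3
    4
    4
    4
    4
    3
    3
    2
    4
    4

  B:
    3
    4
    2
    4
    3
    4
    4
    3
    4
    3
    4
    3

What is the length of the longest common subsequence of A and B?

Taking 3 at A[1]=B[1] → 2 at A[2]=B[3] → 4 at A[3]=B[4] → 4 at A[4]=B[6] → 4 at A[5]=B[7] → 3 at A[6]=B[8] → 4 at A[7]=B[9] → 4 at A[10]=B[11] → 3 at A[12]=B[12] gives a common subsequence of length 9. dp[15][12] = 9 confirms this is the maximum.

9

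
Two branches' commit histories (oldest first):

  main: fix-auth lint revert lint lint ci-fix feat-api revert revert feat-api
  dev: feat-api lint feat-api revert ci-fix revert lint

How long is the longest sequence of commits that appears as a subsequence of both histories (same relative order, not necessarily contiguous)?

4

Match lint at main[2]=dev[2], then revert at main[3]=dev[4], then ci-fix at main[6]=dev[5], then revert at main[8]=dev[6] — 4 commits in the same relative order in both. dp[10][7] = 4 confirms this is the maximum.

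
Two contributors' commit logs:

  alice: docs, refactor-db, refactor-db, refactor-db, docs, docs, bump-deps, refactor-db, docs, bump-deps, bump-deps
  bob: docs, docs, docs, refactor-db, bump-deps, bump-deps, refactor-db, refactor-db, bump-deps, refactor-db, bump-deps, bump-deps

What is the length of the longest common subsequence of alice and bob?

Match docs [1,3], then refactor-db [2,4], then refactor-db [3,7], then refactor-db [4,8], then bump-deps [7,9], then refactor-db [8,10], then bump-deps [10,11], then bump-deps [11,12] — 8 commits in the same relative order in both, and the DP table's final entry dp[11][12] is also 8, so no common subsequence is longer.

8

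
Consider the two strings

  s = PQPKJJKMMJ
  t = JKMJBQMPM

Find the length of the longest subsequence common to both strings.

Taking K at s[4]=t[2], then J at s[5]=t[4], then M at s[8]=t[7], then M at s[9]=t[9] gives a common subsequence of length 4. The LCS DP gives dp[10][9] = 4, so this is optimal.

4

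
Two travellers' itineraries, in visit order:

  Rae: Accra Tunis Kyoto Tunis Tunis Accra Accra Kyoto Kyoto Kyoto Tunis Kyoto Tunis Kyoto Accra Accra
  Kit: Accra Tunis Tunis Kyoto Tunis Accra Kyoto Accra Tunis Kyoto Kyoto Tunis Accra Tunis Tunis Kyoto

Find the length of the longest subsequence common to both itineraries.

One common subsequence of length 11: Accra [1,1], then Tunis [2,3], then Kyoto [3,4], then Tunis [5,5], then Accra [6,6], then Accra [7,8], then Kyoto [8,10], then Kyoto [9,11], then Tunis [11,14], then Tunis [13,15], then Kyoto [14,16]. Since dp[16][16] = 11, nothing longer is possible.

11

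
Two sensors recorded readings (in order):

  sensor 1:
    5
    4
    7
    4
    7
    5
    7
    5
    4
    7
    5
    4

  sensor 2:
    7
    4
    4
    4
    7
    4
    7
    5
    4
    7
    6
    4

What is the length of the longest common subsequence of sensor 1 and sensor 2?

One common subsequence of length 8: 4 [2,4], 7 [3,5], 4 [4,6], 7 [7,7], 5 [8,8], 4 [9,9], 7 [10,10], 4 [12,12]. The LCS DP gives dp[12][12] = 8, so this is optimal.

8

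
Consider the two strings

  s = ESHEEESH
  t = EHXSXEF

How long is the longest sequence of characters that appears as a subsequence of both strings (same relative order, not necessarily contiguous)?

3

Match E [1,1], S [2,4], E [4,6] — 3 characters in the same relative order in both, and the DP table's final entry dp[8][7] is also 3, so no common subsequence is longer.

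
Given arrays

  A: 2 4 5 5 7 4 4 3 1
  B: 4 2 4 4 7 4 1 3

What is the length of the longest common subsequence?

Let dp[i][j] be the LCS length of the first i values of A and the first j values of B. dp[i][j] = dp[i-1][j-1]+1 when the i-th and j-th values match, else max(dp[i-1][j], dp[i][j-1]).
    ·  4  2  4  4  7  4  1  3
 ·  0  0  0  0  0  0  0  0  0
 2  0  0  1  1  1  1  1  1  1
 4  0  1  1  2  2  2  2  2  2
 5  0  1  1  2  2  2  2  2  2
 5  0  1  1  2  2  2  2  2  2
 7  0  1  1  2  2  3  3  3  3
 4  0  1  1  2  3  3  4  4  4
 4  0  1  1  2  3  3  4  4  4
 3  0  1  1  2  3  3  4  4  5
 1  0  1  1  2  3  3  4  5  5
dp[9][8] = 5. One LCS (by backtracking along matches): 2, 4, 7, 4, 3.

5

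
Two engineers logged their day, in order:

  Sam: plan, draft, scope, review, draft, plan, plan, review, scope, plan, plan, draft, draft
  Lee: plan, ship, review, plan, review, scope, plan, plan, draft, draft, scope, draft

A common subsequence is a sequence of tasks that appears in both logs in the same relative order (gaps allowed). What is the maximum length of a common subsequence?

Pick plan at Sam[1]=Lee[1] → review at Sam[4]=Lee[3] → plan at Sam[7]=Lee[4] → review at Sam[8]=Lee[5] → scope at Sam[9]=Lee[6] → plan at Sam[10]=Lee[7] → plan at Sam[11]=Lee[8] → draft at Sam[12]=Lee[10] → draft at Sam[13]=Lee[12]; all 9 tasks appear in both, in order, and the DP table's final entry dp[13][12] is also 9, so no common subsequence is longer.

9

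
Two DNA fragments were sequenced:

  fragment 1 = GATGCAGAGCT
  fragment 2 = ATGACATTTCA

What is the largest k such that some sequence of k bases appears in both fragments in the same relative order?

Pick A [2,1] → T [3,2] → G [4,3] → C [5,5] → A [6,6] → A [8,11]; all 6 bases appear in both, in order. Since dp[11][11] = 6, nothing longer is possible.

6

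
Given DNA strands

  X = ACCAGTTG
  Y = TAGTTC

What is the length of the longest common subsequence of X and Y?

Match A (X #4, Y #2) → G (X #5, Y #3) → T (X #6, Y #4) → T (X #7, Y #5) — 4 bases in the same relative order in both, and the DP table's final entry dp[8][6] is also 4, so no common subsequence is longer.

4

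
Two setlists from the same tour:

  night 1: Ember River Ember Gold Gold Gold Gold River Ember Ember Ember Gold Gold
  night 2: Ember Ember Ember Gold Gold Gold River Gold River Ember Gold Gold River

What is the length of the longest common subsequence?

One common subsequence of length 10: Ember (night 1 #1, night 2 #2), Ember (night 1 #3, night 2 #3), Gold (night 1 #4, night 2 #4), Gold (night 1 #5, night 2 #5), Gold (night 1 #6, night 2 #6), Gold (night 1 #7, night 2 #8), River (night 1 #8, night 2 #9), Ember (night 1 #11, night 2 #10), Gold (night 1 #12, night 2 #11), Gold (night 1 #13, night 2 #12). Since dp[13][13] = 10, nothing longer is possible.

10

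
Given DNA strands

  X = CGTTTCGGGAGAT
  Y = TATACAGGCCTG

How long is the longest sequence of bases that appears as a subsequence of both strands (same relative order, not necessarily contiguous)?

Taking T [3,1] → T [4,3] → C [6,5] → G [7,7] → G [8,8] → G [11,12] gives a common subsequence of length 6. dp[13][12] = 6 confirms this is the maximum.

6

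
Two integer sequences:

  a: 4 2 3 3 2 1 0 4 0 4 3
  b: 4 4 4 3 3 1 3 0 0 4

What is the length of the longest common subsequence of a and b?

7

Match 4 [1,3], then 3 [3,4], then 3 [4,5], then 1 [6,6], then 0 [7,8], then 0 [9,9], then 4 [10,10] — 7 values in the same relative order in both. The LCS DP gives dp[11][10] = 7, so this is optimal.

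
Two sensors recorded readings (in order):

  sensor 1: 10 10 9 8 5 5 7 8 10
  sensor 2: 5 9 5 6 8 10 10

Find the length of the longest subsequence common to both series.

Let dp[i][j] be the LCS length of the first i values of sensor 1 and the first j values of sensor 2. dp[i][j] = dp[i-1][j-1]+1 when the i-th and j-th values match, else max(dp[i-1][j], dp[i][j-1]).
    ·  5  9  5  6  8 10 10
 ·  0  0  0  0  0  0  0  0
10  0  0  0  0  0  0  1  1
10  0  0  0  0  0  0  1  2
 9  0  0  1  1  1  1  1  2
 8  0  0  1  1  1  2  2  2
 5  0  1  1  2  2  2  2  2
 5  0  1  1  2  2  2  2  2
 7  0  1  1  2  2  2  2  2
 8  0  1  1  2  2  3  3  3
10  0  1  1  2  2  3  4  4
dp[9][7] = 4. One LCS (by backtracking along matches): 9, 5, 8, 10.

4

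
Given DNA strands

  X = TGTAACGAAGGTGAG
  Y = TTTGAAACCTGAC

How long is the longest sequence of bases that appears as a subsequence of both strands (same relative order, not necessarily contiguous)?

8

Pick T (X #1, Y #3), G (X #2, Y #4), A (X #4, Y #6), A (X #5, Y #7), C (X #6, Y #9), T (X #12, Y #10), G (X #13, Y #11), A (X #14, Y #12); all 8 bases appear in both, in order. The LCS DP gives dp[15][13] = 8, so this is optimal.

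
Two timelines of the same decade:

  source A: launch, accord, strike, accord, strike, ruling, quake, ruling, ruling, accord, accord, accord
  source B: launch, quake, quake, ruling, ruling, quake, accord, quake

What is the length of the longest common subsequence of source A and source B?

Pick launch at source A[1]=source B[1], then quake at source A[7]=source B[3], then ruling at source A[8]=source B[4], then ruling at source A[9]=source B[5], then accord at source A[10]=source B[7]; all 5 events appear in both, in order, and the DP table's final entry dp[12][8] is also 5, so no common subsequence is longer.

5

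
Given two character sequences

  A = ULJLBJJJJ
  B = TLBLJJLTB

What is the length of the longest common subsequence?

One common subsequence of length 4: L (A #2, B #4); then J (A #3, B #6); then L (A #4, B #7); then B (A #5, B #9). Since dp[9][9] = 4, nothing longer is possible.

4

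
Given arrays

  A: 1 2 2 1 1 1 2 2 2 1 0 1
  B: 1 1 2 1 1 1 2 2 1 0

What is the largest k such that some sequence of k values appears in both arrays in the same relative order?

Pick 1 at A[1]=B[2]; then 2 at A[3]=B[3]; then 1 at A[4]=B[4]; then 1 at A[5]=B[5]; then 1 at A[6]=B[6]; then 2 at A[8]=B[7]; then 2 at A[9]=B[8]; then 1 at A[10]=B[9]; then 0 at A[11]=B[10]; all 9 values appear in both, in order. The LCS DP gives dp[12][10] = 9, so this is optimal.

9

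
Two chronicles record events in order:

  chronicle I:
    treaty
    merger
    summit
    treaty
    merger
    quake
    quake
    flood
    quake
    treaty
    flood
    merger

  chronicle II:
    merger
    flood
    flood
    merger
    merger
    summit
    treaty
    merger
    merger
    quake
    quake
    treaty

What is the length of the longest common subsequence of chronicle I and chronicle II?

7

Taking merger [2,5], summit [3,6], treaty [4,7], merger [5,9], quake [7,10], quake [9,11], treaty [10,12] gives a common subsequence of length 7. dp[12][12] = 7 confirms this is the maximum.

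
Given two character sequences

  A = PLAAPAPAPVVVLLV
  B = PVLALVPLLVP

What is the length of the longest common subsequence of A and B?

Match P [1,1]; then L [2,3]; then A [3,4]; then P [9,7]; then L [13,8]; then L [14,9]; then V [15,10] — 7 characters in the same relative order in both, and the DP table's final entry dp[15][11] is also 7, so no common subsequence is longer.

7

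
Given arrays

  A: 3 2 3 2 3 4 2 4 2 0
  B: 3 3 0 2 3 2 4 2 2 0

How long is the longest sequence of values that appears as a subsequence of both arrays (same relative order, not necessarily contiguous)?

Let dp[i][j] be the LCS length of the first i values of A and the first j values of B. dp[i][j] = dp[i-1][j-1]+1 when the i-th and j-th values match, else max(dp[i-1][j], dp[i][j-1]).
    ·  3  3  0  2  3  2  4  2  2  0
 ·  0  0  0  0  0  0  0  0  0  0  0
 3  0  1  1  1  1  1  1  1  1  1  1
 2  0  1  1  1  2  2  2  2  2  2  2
 3  0  1  2  2  2  3  3  3  3  3  3
 2  0  1  2  2  3  3  4  4  4  4  4
 3  0  1  2  2  3  4  4  4  4  4  4
 4  0  1  2  2  3  4  4  5  5  5  5
 2  0  1  2  2  3  4  5  5  6  6  6
 4  0  1  2  2  3  4  5  6  6  6  6
 2  0  1  2  2  3  4  5  6  7  7  7
 0  0  1  2  3  3  4  5  6  7  7  8
dp[10][10] = 8. One LCS (by backtracking along matches): 3, 2, 3, 2, 4, 2, 2, 0.

8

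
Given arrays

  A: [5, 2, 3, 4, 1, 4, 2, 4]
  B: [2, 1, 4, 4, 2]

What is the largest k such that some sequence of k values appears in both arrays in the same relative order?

4

Match 2 [2,1], then 4 [4,3], then 4 [6,4], then 2 [7,5] — 4 values in the same relative order in both. The LCS DP gives dp[8][5] = 4, so this is optimal.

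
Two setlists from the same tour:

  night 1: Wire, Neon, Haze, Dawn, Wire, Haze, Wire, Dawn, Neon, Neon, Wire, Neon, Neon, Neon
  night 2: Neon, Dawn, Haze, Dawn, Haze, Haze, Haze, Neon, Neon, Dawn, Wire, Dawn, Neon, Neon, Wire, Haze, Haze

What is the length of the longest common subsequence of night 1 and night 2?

Taking Neon at night 1[2]=night 2[1], then Haze at night 1[3]=night 2[3], then Dawn at night 1[4]=night 2[4], then Haze at night 1[6]=night 2[7], then Wire at night 1[7]=night 2[11], then Dawn at night 1[8]=night 2[12], then Neon at night 1[9]=night 2[13], then Neon at night 1[10]=night 2[14], then Wire at night 1[11]=night 2[15] gives a common subsequence of length 9. Since dp[14][17] = 9, nothing longer is possible.

9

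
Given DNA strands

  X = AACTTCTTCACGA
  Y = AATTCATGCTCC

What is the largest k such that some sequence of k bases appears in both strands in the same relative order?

9

Taking A (X #1, Y #1), A (X #2, Y #2), T (X #4, Y #3), T (X #5, Y #4), C (X #6, Y #5), T (X #7, Y #7), T (X #8, Y #10), C (X #9, Y #11), C (X #11, Y #12) gives a common subsequence of length 9, and the DP table's final entry dp[13][12] is also 9, so no common subsequence is longer.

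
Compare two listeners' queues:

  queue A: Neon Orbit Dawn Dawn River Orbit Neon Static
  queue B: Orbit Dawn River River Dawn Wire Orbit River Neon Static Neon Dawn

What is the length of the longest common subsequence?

6

Pick Orbit at queue A[2]=queue B[1]; then Dawn at queue A[3]=queue B[2]; then Dawn at queue A[4]=queue B[5]; then River at queue A[5]=queue B[8]; then Neon at queue A[7]=queue B[9]; then Static at queue A[8]=queue B[10]; all 6 songs appear in both, in order. dp[8][12] = 6 confirms this is the maximum.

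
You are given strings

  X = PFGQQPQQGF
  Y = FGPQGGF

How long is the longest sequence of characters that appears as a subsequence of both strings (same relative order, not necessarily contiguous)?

Let dp[i][j] be the LCS length of the first i characters of X and the first j characters of Y. dp[i][j] = dp[i-1][j-1]+1 when the i-th and j-th characters match, else max(dp[i-1][j], dp[i][j-1]).
    ·  F  G  P  Q  G  G  F
 ·  0  0  0  0  0  0  0  0
 P  0  0  0  1  1  1  1  1
 F  0  1  1  1  1  1  1  2
 G  0  1  2  2  2  2  2  2
 Q  0  1  2  2  3  3  3  3
 Q  0  1  2  2  3  3  3  3
 P  0  1  2  3  3  3  3  3
 Q  0  1  2  3  4  4  4  4
 Q  0  1  2  3  4  4  4  4
 G  0  1  2  3  4  5  5  5
 F  0  1  2  3  4  5  5  6
dp[10][7] = 6. One LCS (by backtracking along matches): FGPQGF.

6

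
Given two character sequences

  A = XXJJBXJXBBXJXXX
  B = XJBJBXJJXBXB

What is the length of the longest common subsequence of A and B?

9

One common subsequence of length 9: X [2,1], then J [3,2], then J [4,4], then B [5,5], then X [6,6], then J [7,8], then X [8,9], then B [9,10], then B [10,12]. dp[15][12] = 9 confirms this is the maximum.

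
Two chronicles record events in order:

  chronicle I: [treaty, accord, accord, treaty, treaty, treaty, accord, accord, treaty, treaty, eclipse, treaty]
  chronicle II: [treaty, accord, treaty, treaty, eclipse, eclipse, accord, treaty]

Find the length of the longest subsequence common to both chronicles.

One common subsequence of length 6: treaty [1,1]; then accord [3,2]; then treaty [4,3]; then treaty [5,4]; then accord [8,7]; then treaty [12,8]. dp[12][8] = 6 confirms this is the maximum.

6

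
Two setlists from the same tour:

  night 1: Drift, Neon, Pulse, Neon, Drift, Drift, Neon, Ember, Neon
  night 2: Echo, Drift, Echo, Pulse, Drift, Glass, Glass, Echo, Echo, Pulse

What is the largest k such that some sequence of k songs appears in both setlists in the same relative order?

One common subsequence of length 3: Drift (night 1 #1, night 2 #2), Pulse (night 1 #3, night 2 #4), Drift (night 1 #5, night 2 #5), and the DP table's final entry dp[9][10] is also 3, so no common subsequence is longer.

3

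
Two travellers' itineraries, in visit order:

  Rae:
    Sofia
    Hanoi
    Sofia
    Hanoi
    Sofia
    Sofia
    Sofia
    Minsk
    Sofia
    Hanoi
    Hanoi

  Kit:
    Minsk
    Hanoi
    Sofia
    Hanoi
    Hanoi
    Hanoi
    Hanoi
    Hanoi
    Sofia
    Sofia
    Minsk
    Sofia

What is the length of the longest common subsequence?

Pick Sofia [1,3] → Hanoi [2,7] → Hanoi [4,8] → Sofia [6,9] → Sofia [7,10] → Minsk [8,11] → Sofia [9,12]; all 7 stops appear in both, in order, and the DP table's final entry dp[11][12] is also 7, so no common subsequence is longer.

7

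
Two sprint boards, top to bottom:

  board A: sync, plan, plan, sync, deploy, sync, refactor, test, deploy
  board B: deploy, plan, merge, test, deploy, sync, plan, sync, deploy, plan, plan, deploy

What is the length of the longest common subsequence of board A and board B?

One common subsequence of length 5: sync (board A #1, board B #6); then plan (board A #3, board B #7); then sync (board A #4, board B #8); then deploy (board A #5, board B #9); then deploy (board A #9, board B #12). The LCS DP gives dp[9][12] = 5, so this is optimal.

5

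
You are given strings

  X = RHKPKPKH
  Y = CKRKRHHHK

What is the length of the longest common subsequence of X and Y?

3

Taking R [1,5], H [2,8], K [7,9] gives a common subsequence of length 3. The LCS DP gives dp[8][9] = 3, so this is optimal.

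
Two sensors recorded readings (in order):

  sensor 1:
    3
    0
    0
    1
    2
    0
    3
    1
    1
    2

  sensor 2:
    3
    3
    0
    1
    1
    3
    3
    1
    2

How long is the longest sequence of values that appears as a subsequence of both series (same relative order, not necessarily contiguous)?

6

Pick 3 (sensor 1 #1, sensor 2 #2) → 0 (sensor 1 #2, sensor 2 #3) → 1 (sensor 1 #4, sensor 2 #5) → 3 (sensor 1 #7, sensor 2 #7) → 1 (sensor 1 #9, sensor 2 #8) → 2 (sensor 1 #10, sensor 2 #9); all 6 values appear in both, in order, and the DP table's final entry dp[10][9] is also 6, so no common subsequence is longer.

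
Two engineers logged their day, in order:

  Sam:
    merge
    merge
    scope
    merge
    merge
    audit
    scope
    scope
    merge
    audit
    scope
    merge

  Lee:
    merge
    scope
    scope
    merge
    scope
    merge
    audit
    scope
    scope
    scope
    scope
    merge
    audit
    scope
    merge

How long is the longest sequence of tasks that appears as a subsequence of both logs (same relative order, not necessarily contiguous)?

Pick merge at Sam[1]=Lee[1] → merge at Sam[2]=Lee[4] → scope at Sam[3]=Lee[5] → merge at Sam[5]=Lee[6] → audit at Sam[6]=Lee[7] → scope at Sam[7]=Lee[10] → scope at Sam[8]=Lee[11] → merge at Sam[9]=Lee[12] → audit at Sam[10]=Lee[13] → scope at Sam[11]=Lee[14] → merge at Sam[12]=Lee[15]; all 11 tasks appear in both, in order. The LCS DP gives dp[12][15] = 11, so this is optimal.

11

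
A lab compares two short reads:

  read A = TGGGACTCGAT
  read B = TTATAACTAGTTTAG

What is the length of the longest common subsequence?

6

Match T (read A #1, read B #4), then A (read A #5, read B #6), then C (read A #6, read B #7), then T (read A #7, read B #8), then G (read A #9, read B #10), then A (read A #10, read B #14) — 6 bases in the same relative order in both. The LCS DP gives dp[11][15] = 6, so this is optimal.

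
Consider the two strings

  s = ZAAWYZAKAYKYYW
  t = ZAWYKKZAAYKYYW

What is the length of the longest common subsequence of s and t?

Taking Z (s #1, t #1), A (s #3, t #2), W (s #4, t #3), Y (s #5, t #4), Z (s #6, t #7), A (s #7, t #8), A (s #9, t #9), Y (s #10, t #10), K (s #11, t #11), Y (s #12, t #12), Y (s #13, t #13), W (s #14, t #14) gives a common subsequence of length 12. Since dp[14][14] = 12, nothing longer is possible.

12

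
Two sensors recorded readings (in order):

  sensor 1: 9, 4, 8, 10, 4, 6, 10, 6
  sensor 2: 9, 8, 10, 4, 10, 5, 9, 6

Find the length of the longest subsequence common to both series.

Pick 9 at sensor 1[1]=sensor 2[1], then 8 at sensor 1[3]=sensor 2[2], then 10 at sensor 1[4]=sensor 2[3], then 4 at sensor 1[5]=sensor 2[4], then 10 at sensor 1[7]=sensor 2[5], then 6 at sensor 1[8]=sensor 2[8]; all 6 values appear in both, in order. The LCS DP gives dp[8][8] = 6, so this is optimal.

6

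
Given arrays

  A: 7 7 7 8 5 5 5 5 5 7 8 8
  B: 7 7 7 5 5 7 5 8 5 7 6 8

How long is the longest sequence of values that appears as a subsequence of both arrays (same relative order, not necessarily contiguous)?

9

Pick 7 at A[1]=B[1]; then 7 at A[2]=B[2]; then 7 at A[3]=B[3]; then 5 at A[5]=B[4]; then 5 at A[6]=B[5]; then 5 at A[7]=B[7]; then 5 at A[9]=B[9]; then 7 at A[10]=B[10]; then 8 at A[12]=B[12]; all 9 values appear in both, in order, and the DP table's final entry dp[12][12] is also 9, so no common subsequence is longer.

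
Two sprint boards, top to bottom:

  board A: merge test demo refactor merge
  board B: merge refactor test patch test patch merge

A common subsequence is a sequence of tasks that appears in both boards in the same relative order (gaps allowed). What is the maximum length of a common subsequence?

Match merge (board A #1, board B #1) → test (board A #2, board B #5) → merge (board A #5, board B #7) — 3 tasks in the same relative order in both. The LCS DP gives dp[5][7] = 3, so this is optimal.

3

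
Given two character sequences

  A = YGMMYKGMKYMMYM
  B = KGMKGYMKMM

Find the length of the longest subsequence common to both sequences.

Let dp[i][j] be the LCS length of the first i characters of A and the first j characters of B. dp[i][j] = dp[i-1][j-1]+1 when the i-th and j-th characters match, else max(dp[i-1][j], dp[i][j-1]).
    ·  K  G  M  K  G  Y  M  K  M  M
 ·  0  0  0  0  0  0  0  0  0  0  0
 Y  0  0  0  0  0  0  1  1  1  1  1
 G  0  0  1  1  1  1  1  1  1  1  1
 M  0  0  1  2  2  2  2  2  2  2  2
 M  0  0  1  2  2  2  2  3  3  3  3
 Y  0  0  1  2  2  2  3  3  3  3  3
 K  0  1  1  2  3  3  3  3  4  4  4
 G  0  1  2  2  3  4  4  4  4  4  4
 M  0  1  2  3  3  4  4  5  5  5  5
 K  0  1  2  3  4  4  4  5  6  6  6
 Y  0  1  2  3  4  4  5  5  6  6  6
 M  0  1  2  3  4  4  5  6  6  7  7
 M  0  1  2  3  4  4  5  6  6  7  8
 Y  0  1  2  3  4  4  5  6  6  7  8
 M  0  1  2  3  4  4  5  6  6  7  8
dp[14][10] = 8. One LCS (by backtracking along matches): GMKGMKMM.

8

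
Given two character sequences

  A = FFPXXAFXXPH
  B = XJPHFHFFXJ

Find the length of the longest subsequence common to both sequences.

Let dp[i][j] be the LCS length of the first i characters of A and the first j characters of B. dp[i][j] = dp[i-1][j-1]+1 when the i-th and j-th characters match, else max(dp[i-1][j], dp[i][j-1]).
    ·  X  J  P  H  F  H  F  F  X  J
 ·  0  0  0  0  0  0  0  0  0  0  0
 F  0  0  0  0  0  1  1  1  1  1  1
 F  0  0  0  0  0  1  1  2  2  2  2
 P  0  0  0  1  1  1  1  2  2  2  2
 X  0  1  1  1  1  1  1  2  2  3  3
 X  0  1  1  1  1  1  1  2  2  3  3
 A  0  1  1  1  1  1  1  2  2  3  3
 F  0  1  1  1  1  2  2  2  3  3  3
 X  0  1  1  1  1  2  2  2  3  4  4
 X  0  1  1  1  1  2  2  2  3  4  4
 P  0  1  1  2  2  2  2  2  3  4  4
 H  0  1  1  2  3  3  3  3  3  4  4
dp[11][10] = 4. One LCS (by backtracking along matches): FFFX.

4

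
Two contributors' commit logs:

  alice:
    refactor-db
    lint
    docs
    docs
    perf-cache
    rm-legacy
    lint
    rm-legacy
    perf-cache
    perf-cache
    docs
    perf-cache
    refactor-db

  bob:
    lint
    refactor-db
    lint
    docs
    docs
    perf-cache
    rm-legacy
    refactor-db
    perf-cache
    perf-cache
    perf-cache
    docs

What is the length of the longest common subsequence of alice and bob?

Pick refactor-db at alice[1]=bob[2], lint at alice[2]=bob[3], docs at alice[3]=bob[4], docs at alice[4]=bob[5], perf-cache at alice[5]=bob[6], rm-legacy at alice[6]=bob[7], perf-cache at alice[9]=bob[10], perf-cache at alice[10]=bob[11], docs at alice[11]=bob[12]; all 9 commits appear in both, in order. dp[13][12] = 9 confirms this is the maximum.

9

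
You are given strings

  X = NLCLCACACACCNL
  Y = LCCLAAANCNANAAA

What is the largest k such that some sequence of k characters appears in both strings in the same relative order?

Pick L at X[2]=Y[1], then C at X[3]=Y[3], then L at X[4]=Y[4], then A at X[6]=Y[6], then A at X[8]=Y[7], then C at X[9]=Y[9], then A at X[10]=Y[11], then N at X[13]=Y[12]; all 8 characters appear in both, in order. The LCS DP gives dp[14][15] = 8, so this is optimal.

8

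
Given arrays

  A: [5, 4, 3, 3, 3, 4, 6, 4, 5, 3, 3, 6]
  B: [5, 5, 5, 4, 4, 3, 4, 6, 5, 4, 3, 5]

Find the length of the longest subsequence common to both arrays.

7

Let dp[i][j] be the LCS length of the first i values of A and the first j values of B. dp[i][j] = dp[i-1][j-1]+1 when the i-th and j-th values match, else max(dp[i-1][j], dp[i][j-1]).
    ·  5  5  5  4  4  3  4  6  5  4  3  5
 ·  0  0  0  0  0  0  0  0  0  0  0  0  0
 5  0  1  1  1  1  1  1  1  1  1  1  1  1
 4  0  1  1  1  2  2  2  2  2  2  2  2  2
 3  0  1  1  1  2  2  3  3  3  3  3  3  3
 3  0  1  1  1  2  2  3  3  3  3  3  4  4
 3  0  1  1  1  2  2  3  3  3  3  3  4  4
 4  0  1  1  1  2  3  3  4  4  4  4  4  4
 6  0  1  1  1  2  3  3  4  5  5  5  5  5
 4  0  1  1  1  2  3  3  4  5  5  6  6  6
 5  0  1  2  2  2  3  3  4  5  6  6  6  7
 3  0  1  2  2  2  3  4  4  5  6  6  7  7
 3  0  1  2  2  2  3  4  4  5  6  6  7  7
 6  0  1  2  2  2  3  4  4  5  6  6  7  7
dp[12][12] = 7. One LCS (by backtracking along matches): 5, 4, 3, 4, 6, 4, 5.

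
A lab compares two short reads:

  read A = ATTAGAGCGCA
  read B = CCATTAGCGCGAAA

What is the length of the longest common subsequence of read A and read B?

9

Taking A [1,3], then T [2,4], then T [3,5], then A [4,6], then G [5,7], then G [7,9], then C [8,10], then G [9,11], then A [11,14] gives a common subsequence of length 9. dp[11][14] = 9 confirms this is the maximum.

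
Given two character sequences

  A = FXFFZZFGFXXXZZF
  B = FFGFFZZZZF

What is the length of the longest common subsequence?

Match F [1,2]; then F [3,4]; then F [4,5]; then Z [5,6]; then Z [6,7]; then Z [13,8]; then Z [14,9]; then F [15,10] — 8 characters in the same relative order in both, and the DP table's final entry dp[15][10] is also 8, so no common subsequence is longer.

8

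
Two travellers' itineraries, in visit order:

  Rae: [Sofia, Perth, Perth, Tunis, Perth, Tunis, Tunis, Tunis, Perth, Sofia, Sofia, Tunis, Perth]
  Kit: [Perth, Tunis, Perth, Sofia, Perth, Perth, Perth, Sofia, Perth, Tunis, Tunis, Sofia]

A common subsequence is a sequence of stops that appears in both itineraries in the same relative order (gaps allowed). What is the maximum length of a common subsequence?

Match Sofia [1,4], Perth [2,6], Perth [3,7], Perth [5,9], Tunis [7,10], Tunis [8,11], Sofia [11,12] — 7 stops in the same relative order in both. The LCS DP gives dp[13][12] = 7, so this is optimal.

7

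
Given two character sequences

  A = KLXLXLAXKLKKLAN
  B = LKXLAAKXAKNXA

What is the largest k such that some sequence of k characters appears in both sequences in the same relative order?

7

Pick K at A[1]=B[2] → X at A[3]=B[3] → L at A[4]=B[4] → X at A[5]=B[8] → A at A[7]=B[9] → X at A[8]=B[12] → A at A[14]=B[13]; all 7 characters appear in both, in order. The LCS DP gives dp[15][13] = 7, so this is optimal.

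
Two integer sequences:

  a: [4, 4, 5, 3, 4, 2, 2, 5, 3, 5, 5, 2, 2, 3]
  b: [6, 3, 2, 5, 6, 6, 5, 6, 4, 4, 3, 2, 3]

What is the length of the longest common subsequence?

Taking 3 at a[4]=b[2], 2 at a[6]=b[3], 5 at a[8]=b[7], 3 at a[9]=b[11], 2 at a[13]=b[12], 3 at a[14]=b[13] gives a common subsequence of length 6. The LCS DP gives dp[14][13] = 6, so this is optimal.

6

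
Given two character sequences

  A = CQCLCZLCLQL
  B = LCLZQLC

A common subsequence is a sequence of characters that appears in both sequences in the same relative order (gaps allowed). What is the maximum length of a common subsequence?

5

Taking C [3,2], then L [4,3], then Z [6,4], then L [7,6], then C [8,7] gives a common subsequence of length 5. dp[11][7] = 5 confirms this is the maximum.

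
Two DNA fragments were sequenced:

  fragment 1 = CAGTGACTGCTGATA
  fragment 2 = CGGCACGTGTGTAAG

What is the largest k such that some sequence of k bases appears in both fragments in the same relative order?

11

Pick C (fragment 1 #1, fragment 2 #1), then G (fragment 1 #3, fragment 2 #2), then G (fragment 1 #5, fragment 2 #3), then A (fragment 1 #6, fragment 2 #5), then C (fragment 1 #7, fragment 2 #6), then T (fragment 1 #8, fragment 2 #8), then G (fragment 1 #9, fragment 2 #9), then T (fragment 1 #11, fragment 2 #10), then G (fragment 1 #12, fragment 2 #11), then A (fragment 1 #13, fragment 2 #13), then A (fragment 1 #15, fragment 2 #14); all 11 bases appear in both, in order, and the DP table's final entry dp[15][15] is also 11, so no common subsequence is longer.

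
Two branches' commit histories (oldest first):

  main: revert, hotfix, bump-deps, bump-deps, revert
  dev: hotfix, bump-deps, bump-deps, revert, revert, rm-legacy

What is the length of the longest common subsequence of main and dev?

Pick hotfix (main #2, dev #1) → bump-deps (main #3, dev #2) → bump-deps (main #4, dev #3) → revert (main #5, dev #5); all 4 commits appear in both, in order, and the DP table's final entry dp[5][6] is also 4, so no common subsequence is longer.

4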